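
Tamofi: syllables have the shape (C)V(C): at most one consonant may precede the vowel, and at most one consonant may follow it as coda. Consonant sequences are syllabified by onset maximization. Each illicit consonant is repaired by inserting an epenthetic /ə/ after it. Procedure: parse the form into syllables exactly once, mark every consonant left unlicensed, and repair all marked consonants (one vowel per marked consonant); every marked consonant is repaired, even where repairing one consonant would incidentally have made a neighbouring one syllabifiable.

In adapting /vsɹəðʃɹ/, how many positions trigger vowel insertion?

4

The unsyllabifiable consonants are /v/, /s/, /ʃ/, /ɹ/; each receives one epenthetic vowel.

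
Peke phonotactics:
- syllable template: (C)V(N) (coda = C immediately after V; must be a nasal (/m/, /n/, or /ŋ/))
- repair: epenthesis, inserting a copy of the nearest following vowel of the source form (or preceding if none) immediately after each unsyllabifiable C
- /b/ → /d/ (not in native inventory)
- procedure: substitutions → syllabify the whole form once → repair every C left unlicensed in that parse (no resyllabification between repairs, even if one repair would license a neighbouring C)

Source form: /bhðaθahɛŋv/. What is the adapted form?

Substitution: /b/ → /d/, giving /dhðaθahɛŋv/.
The consonants /d/, /h/, /v/ cannot be parsed into a legal (C)V(N) syllable (only a nasal (/m/, /n/, or /ŋ/) is licensed in coda position; onsets are limited to one consonant).
Each unlicensed consonant becomes the onset of a new syllable: /d/ → /da/, /h/ → /ha/, /v/ → /vɛ/.

dahaðaθahɛŋvɛ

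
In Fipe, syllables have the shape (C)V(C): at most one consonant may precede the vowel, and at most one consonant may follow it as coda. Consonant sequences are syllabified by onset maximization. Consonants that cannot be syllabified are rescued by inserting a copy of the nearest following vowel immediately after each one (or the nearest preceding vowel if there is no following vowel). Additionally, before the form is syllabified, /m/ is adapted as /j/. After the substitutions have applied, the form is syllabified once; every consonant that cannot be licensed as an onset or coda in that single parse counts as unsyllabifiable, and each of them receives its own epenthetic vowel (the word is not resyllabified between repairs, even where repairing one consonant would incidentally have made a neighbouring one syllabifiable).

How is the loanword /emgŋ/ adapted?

ejgeŋe

Substitution: /m/ → /j/, giving /ejgŋ/.
Syllabifying with onset maximization leaves /g/, /ŋ/ stranded (at most one coda consonant is licensed; onsets are limited to one consonant).
Epenthesis after each stranded consonant: /g/ → /ge/, /ŋ/ → /ŋe/.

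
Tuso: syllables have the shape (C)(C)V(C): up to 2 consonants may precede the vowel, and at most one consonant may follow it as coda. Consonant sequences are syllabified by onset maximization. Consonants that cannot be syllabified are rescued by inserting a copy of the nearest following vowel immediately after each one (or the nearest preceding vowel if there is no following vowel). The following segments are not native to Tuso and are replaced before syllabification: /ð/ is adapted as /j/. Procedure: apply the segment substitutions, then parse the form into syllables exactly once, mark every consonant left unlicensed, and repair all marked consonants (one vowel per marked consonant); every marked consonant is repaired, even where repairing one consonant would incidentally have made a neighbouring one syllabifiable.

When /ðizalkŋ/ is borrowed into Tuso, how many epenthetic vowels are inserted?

After substitution the input is /jizalkŋ/.
The unsyllabifiable consonants are /k/, /ŋ/; each receives one epenthetic vowel.

2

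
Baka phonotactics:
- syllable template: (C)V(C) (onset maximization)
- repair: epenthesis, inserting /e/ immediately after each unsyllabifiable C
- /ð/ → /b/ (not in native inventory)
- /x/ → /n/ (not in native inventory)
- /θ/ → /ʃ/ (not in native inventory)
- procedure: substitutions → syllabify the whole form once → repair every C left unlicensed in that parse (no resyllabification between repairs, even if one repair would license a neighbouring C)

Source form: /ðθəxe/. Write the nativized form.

beʃəne

Substitution: /ð/ → /b/, /θ/ → /ʃ/, /x/ → /n/, giving /bʃəne/.
The consonants /b/ cannot be parsed into a legal (C)V(C) syllable (at most one coda consonant is licensed; onsets are limited to one consonant).
Epenthesis after each stranded consonant: /b/ → /be/.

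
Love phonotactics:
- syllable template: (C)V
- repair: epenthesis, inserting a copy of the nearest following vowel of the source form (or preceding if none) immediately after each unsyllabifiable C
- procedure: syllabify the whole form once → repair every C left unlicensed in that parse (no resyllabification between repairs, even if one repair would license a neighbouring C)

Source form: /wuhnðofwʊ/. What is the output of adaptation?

Syllabifying with onset maximization leaves /h/, /n/, /f/ stranded (no codas are permitted; onsets are limited to one consonant).
Inserting the epenthetic vowel yields /h/ → /ho/, /n/ → /no/, /f/ → /fʊ/.

wuhonoðofʊwʊ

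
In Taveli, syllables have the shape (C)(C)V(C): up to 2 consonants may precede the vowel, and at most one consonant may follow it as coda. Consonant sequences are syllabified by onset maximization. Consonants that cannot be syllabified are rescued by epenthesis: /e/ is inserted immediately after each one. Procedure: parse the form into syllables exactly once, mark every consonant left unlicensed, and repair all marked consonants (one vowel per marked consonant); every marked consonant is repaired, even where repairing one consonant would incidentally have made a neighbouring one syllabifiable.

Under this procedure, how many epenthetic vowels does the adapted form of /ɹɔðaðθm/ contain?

The unsyllabifiable consonants are /θ/, /m/; each receives one epenthetic vowel.

2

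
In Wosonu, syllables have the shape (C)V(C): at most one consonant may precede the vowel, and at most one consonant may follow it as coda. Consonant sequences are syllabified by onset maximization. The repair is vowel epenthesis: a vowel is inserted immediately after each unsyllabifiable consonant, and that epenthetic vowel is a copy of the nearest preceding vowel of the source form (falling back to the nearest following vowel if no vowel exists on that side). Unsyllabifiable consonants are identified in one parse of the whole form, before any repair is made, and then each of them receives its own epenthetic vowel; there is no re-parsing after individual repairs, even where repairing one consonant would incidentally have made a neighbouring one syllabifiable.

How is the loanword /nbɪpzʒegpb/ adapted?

nɪbɪpzɪʒegpebe

Syllabifying with onset maximization leaves /n/, /z/, /p/, /b/ stranded (at most one coda consonant is licensed; onsets are limited to one consonant).
Each unlicensed consonant becomes the onset of a new syllable: /n/ → /nɪ/, /z/ → /zɪ/, /p/ → /pe/, /b/ → /be/.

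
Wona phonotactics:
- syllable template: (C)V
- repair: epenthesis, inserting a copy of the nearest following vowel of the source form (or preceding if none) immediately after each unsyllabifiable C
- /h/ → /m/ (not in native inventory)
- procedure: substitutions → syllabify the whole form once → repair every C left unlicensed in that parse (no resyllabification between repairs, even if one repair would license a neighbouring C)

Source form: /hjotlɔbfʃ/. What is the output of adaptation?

mojotɔlɔbɔfɔʃɔ

Substitution: /h/ → /m/, giving /mjotlɔbfʃ/.
The consonants /m/, /t/, /b/, /f/, /ʃ/ cannot be parsed into a legal (C)V syllable (no codas are permitted; onsets are limited to one consonant).
Inserting the epenthetic vowel yields /m/ → /mo/, /t/ → /tɔ/, /b/ → /bɔ/, /f/ → /fɔ/, /ʃ/ → /ʃɔ/.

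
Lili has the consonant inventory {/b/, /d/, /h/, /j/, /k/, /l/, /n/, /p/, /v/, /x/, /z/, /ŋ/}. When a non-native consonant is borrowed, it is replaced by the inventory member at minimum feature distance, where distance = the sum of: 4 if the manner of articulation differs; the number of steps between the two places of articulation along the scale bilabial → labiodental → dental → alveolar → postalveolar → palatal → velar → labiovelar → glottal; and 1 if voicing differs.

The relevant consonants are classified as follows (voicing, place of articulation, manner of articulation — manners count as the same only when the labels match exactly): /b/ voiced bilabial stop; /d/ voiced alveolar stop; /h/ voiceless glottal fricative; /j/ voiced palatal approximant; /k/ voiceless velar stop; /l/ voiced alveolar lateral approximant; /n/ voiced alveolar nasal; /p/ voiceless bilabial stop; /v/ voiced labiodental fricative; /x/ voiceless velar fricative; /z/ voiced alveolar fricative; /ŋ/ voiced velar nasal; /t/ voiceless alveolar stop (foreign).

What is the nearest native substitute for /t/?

/d/ is closest: same manner (stop), place distance 0 (alveolar→alveolar), voicing differs (+1); total 1. Next closest is /k/ at distance 3.

d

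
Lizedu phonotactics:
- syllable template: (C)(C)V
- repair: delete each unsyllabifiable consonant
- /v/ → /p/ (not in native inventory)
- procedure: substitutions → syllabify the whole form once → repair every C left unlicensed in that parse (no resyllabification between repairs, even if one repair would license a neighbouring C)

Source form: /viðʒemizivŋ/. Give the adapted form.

piðʒemizi

Substitution: /v/ → /p/, giving /piðʒemizipŋ/.
Syllabifying with onset maximization leaves /p/, /ŋ/ stranded (no codas are permitted; onsets may contain at most 2 consonants).
Deletion applies to /p/, /ŋ/.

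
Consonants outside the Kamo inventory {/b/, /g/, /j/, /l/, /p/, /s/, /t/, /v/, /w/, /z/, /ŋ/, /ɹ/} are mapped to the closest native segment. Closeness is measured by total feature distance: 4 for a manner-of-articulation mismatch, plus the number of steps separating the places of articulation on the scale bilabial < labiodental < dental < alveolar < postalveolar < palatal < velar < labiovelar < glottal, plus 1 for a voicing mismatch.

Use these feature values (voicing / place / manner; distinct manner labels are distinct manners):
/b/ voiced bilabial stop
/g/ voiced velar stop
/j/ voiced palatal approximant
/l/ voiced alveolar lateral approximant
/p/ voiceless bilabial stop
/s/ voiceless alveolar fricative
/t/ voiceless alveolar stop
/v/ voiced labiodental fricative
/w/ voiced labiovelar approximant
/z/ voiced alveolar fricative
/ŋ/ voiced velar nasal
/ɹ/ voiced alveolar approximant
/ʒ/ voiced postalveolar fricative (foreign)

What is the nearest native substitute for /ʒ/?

z

/z/ is closest: same manner (fricative), place distance 1 (postalveolar→alveolar), same voicing; total 1. Next closest is /s/ at distance 2.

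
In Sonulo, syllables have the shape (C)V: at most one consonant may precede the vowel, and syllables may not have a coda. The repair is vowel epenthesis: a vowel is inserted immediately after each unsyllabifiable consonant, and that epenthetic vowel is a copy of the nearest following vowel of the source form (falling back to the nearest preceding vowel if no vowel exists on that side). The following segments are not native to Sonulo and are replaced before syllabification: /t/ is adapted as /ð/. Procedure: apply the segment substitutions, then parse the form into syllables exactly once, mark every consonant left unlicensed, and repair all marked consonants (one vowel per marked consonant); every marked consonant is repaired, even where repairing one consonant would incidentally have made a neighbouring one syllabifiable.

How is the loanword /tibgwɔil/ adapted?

ðibɔgɔwɔili

Substitution: /t/ → /ð/, giving /ðibgwɔil/.
Under (C)V, the unsyllabifiable consonants are /b/, /g/, /l/ (no codas are permitted; onsets are limited to one consonant).
Each unlicensed consonant becomes the onset of a new syllable: /b/ → /bɔ/, /g/ → /gɔ/, /l/ → /li/.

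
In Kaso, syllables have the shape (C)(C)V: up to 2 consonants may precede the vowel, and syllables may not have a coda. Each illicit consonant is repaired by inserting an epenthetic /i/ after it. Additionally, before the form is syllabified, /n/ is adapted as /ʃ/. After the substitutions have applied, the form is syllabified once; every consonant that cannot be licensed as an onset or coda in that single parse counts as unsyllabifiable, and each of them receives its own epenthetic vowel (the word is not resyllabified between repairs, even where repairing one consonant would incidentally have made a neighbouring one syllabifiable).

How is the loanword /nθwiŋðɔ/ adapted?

ʃiθwiŋðɔ

Substitution: /n/ → /ʃ/, giving /ʃθwiŋðɔ/.
The consonants /ʃ/ cannot be parsed into a legal (C)(C)V syllable (no codas are permitted; onsets may contain at most 2 consonants).
Inserting the epenthetic vowel yields /ʃ/ → /ʃi/.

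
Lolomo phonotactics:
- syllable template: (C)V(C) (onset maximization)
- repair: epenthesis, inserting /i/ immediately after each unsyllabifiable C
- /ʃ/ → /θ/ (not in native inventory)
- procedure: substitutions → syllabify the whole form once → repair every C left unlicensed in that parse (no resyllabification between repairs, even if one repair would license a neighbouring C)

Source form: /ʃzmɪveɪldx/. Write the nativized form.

Substitution: /ʃ/ → /θ/, giving /θzmɪveɪldx/.
Syllabifying with onset maximization leaves /θ/, /z/, /d/, /x/ stranded (at most one coda consonant is licensed; onsets are limited to one consonant).
Epenthesis after each stranded consonant: /θ/ → /θi/, /z/ → /zi/, /d/ → /di/, /x/ → /xi/.

θizimɪveɪldixi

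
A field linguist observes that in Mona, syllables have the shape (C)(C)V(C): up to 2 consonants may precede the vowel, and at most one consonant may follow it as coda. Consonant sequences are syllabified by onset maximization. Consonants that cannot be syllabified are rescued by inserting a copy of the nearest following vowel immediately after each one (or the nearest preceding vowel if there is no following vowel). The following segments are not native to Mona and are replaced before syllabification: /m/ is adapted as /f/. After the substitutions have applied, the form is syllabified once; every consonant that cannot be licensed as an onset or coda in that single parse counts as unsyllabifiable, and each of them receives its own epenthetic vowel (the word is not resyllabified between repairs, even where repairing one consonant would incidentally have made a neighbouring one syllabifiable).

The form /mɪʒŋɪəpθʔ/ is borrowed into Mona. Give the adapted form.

fɪʒŋɪəpθəʔə

Substitution: /m/ → /f/, giving /fɪʒŋɪəpθʔ/.
Syllabifying with onset maximization leaves /θ/, /ʔ/ stranded (at most one coda consonant is licensed; onsets may contain at most 2 consonants).
Inserting the epenthetic vowel yields /θ/ → /θə/, /ʔ/ → /ʔə/.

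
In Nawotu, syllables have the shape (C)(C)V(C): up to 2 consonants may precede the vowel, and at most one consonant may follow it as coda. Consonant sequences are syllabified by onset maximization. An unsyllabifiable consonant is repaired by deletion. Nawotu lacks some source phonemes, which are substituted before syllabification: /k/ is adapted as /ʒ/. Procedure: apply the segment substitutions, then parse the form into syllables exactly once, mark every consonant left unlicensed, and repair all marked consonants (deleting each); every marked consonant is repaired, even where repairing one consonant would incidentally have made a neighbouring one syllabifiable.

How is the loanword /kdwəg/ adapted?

dwəg

Substitution: /k/ → /ʒ/, giving /ʒdwəg/.
Under (C)(C)V(C), the unsyllabifiable consonants are /ʒ/ (at most one coda consonant is licensed; onsets may contain at most 2 consonants).
Deleting the stranded consonants removes /ʒ/.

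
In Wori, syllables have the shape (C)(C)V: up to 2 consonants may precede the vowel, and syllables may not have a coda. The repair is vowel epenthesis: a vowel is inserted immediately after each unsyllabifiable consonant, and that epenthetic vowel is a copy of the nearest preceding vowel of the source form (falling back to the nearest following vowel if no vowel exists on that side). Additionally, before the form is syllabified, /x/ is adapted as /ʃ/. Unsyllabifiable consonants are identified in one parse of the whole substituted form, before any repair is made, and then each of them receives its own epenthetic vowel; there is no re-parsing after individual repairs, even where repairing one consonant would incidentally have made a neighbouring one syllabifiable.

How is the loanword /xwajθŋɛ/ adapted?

Substitution: /x/ → /ʃ/, giving /ʃwajθŋɛ/.
The consonants /j/ cannot be parsed into a legal (C)(C)V syllable (no codas are permitted; onsets may contain at most 2 consonants).
Each unlicensed consonant becomes the onset of a new syllable: /j/ → /ja/.

ʃwajaθŋɛ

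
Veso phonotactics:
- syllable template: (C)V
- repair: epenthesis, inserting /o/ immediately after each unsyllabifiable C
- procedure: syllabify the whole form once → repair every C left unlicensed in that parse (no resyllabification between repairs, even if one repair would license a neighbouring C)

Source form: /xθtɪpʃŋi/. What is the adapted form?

xoθotɪpoʃoŋi

Under (C)V, the unsyllabifiable consonants are /x/, /θ/, /p/, /ʃ/ (no codas are permitted; onsets are limited to one consonant).
Each unlicensed consonant becomes the onset of a new syllable: /x/ → /xo/, /θ/ → /θo/, /p/ → /po/, /ʃ/ → /ʃo/.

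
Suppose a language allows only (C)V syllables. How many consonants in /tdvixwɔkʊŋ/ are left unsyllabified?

Under (C)V, the unsyllabifiable consonants are /t/, /d/, /x/, /ŋ/ (no codas are permitted; onsets are limited to one consonant).

4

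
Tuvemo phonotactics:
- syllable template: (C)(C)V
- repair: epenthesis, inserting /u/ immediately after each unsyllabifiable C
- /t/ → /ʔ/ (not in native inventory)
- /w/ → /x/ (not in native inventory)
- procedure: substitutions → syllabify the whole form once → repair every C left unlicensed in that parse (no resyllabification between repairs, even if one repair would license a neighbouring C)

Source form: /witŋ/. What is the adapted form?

Substitution: /w/ → /x/, /t/ → /ʔ/, giving /xiʔŋ/.
Under (C)(C)V, the unsyllabifiable consonants are /ʔ/, /ŋ/ (no codas are permitted; onsets may contain at most 2 consonants).
Each unlicensed consonant becomes the onset of a new syllable: /ʔ/ → /ʔu/, /ŋ/ → /ŋu/.

xiʔuŋu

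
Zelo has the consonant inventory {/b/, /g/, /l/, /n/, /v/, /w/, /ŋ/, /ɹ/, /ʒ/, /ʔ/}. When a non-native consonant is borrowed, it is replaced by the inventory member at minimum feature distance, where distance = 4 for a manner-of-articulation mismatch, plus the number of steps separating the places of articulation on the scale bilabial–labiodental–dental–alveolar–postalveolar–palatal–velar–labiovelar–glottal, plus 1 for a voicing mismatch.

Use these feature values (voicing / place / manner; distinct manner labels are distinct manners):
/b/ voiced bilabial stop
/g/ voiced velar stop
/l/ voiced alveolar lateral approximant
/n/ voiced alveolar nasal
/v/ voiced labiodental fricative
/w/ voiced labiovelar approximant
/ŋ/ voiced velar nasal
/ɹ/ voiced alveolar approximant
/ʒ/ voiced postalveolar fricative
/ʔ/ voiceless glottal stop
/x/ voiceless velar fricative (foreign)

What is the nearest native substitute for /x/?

/ʒ/ is closest: same manner (fricative), place distance 2 (velar→postalveolar), voicing differs (+1); total 3. Next closest is /g/ at distance 5.

ʒ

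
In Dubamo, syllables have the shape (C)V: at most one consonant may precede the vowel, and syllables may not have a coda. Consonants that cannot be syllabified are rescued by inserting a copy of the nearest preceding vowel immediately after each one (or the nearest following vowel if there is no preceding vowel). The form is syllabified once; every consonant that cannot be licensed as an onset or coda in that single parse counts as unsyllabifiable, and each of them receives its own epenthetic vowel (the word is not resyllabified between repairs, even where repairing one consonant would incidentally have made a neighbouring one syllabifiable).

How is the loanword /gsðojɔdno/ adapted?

Syllabifying with onset maximization leaves /g/, /s/, /d/ stranded (no codas are permitted; onsets are limited to one consonant).
Inserting the epenthetic vowel yields /g/ → /go/, /s/ → /so/, /d/ → /dɔ/.

gosoðojɔdɔno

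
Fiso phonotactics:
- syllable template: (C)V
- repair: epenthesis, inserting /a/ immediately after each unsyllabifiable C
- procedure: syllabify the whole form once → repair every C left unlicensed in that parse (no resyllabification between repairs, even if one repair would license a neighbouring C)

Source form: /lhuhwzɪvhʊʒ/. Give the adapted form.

Under (C)V, the unsyllabifiable consonants are /l/, /h/, /w/, /v/, /ʒ/ (no codas are permitted; onsets are limited to one consonant).
Epenthesis after each stranded consonant: /l/ → /la/, /h/ → /ha/, /w/ → /wa/, /v/ → /va/, /ʒ/ → /ʒa/.

lahuhawazɪvahʊʒa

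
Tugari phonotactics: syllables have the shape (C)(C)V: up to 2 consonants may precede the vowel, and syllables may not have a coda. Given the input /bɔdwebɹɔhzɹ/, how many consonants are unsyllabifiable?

Under (C)(C)V, the unsyllabifiable consonants are /h/, /z/, /ɹ/ (no codas are permitted; onsets may contain at most 2 consonants).

3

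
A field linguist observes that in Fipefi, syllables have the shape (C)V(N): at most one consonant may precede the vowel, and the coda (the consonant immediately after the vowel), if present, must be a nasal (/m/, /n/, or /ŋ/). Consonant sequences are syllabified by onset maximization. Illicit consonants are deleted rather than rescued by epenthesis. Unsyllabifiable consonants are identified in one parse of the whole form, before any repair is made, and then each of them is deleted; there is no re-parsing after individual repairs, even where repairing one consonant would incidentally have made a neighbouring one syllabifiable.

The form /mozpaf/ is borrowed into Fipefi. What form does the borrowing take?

Syllabifying with onset maximization leaves /z/, /f/ stranded (only a nasal (/m/, /n/, or /ŋ/) is licensed in coda position; onsets are limited to one consonant).
Deleting the stranded consonants removes /z/, /f/.

mopa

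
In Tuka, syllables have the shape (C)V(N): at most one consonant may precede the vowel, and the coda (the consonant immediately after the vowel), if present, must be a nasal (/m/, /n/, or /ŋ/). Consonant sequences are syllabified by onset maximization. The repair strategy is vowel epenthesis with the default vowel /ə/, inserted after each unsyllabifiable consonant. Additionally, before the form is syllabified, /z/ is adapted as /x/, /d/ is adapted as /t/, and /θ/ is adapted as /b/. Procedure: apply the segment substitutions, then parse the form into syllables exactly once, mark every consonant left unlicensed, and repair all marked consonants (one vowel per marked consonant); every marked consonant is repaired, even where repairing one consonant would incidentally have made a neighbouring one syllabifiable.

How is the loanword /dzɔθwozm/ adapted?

təxɔbəwoxəmə

Substitution: /d/ → /t/, /z/ → /x/, /θ/ → /b/, giving /txɔbwoxm/.
The consonants /t/, /b/, /x/, /m/ cannot be parsed into a legal (C)V(N) syllable (only a nasal (/m/, /n/, or /ŋ/) is licensed in coda position; onsets are limited to one consonant).
Inserting the epenthetic vowel yields /t/ → /tə/, /b/ → /bə/, /x/ → /xə/, /m/ → /mə/.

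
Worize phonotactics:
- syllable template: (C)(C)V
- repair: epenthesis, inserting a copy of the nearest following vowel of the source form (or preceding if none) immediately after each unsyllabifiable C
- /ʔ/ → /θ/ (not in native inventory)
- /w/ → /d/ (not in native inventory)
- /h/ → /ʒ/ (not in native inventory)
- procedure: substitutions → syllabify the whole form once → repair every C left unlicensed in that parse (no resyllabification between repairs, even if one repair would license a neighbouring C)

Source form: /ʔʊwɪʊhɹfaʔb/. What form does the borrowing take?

Substitution: /ʔ/ → /θ/, /w/ → /d/, /h/ → /ʒ/, giving /θʊdɪʊʒɹfaθb/.
Under (C)(C)V, the unsyllabifiable consonants are /ʒ/, /θ/, /b/ (no codas are permitted; onsets may contain at most 2 consonants).
Each unlicensed consonant becomes the onset of a new syllable: /ʒ/ → /ʒa/, /θ/ → /θa/, /b/ → /ba/.

θʊdɪʊʒaɹfaθaba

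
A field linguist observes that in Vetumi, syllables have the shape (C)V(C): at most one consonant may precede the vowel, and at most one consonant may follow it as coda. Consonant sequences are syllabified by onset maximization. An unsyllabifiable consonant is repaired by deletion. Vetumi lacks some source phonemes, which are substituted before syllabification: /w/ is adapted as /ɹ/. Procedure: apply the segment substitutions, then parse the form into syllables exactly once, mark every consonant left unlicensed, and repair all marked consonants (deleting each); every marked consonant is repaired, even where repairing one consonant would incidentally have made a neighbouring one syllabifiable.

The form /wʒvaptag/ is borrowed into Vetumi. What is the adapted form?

Substitution: /w/ → /ɹ/, giving /ɹʒvaptag/.
The consonants /ɹ/, /ʒ/ cannot be parsed into a legal (C)V(C) syllable (at most one coda consonant is licensed; onsets are limited to one consonant).
Each unlicensed consonant is deleted: /ɹ/, /ʒ/.

vaptag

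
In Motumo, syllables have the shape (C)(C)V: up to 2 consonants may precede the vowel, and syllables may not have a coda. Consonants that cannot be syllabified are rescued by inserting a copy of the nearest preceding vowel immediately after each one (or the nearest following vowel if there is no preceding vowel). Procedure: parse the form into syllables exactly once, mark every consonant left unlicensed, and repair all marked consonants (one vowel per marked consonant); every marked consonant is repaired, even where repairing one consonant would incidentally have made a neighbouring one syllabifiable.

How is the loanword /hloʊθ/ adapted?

hloʊθʊ

Under (C)(C)V, the unsyllabifiable consonants are /θ/ (no codas are permitted; onsets may contain at most 2 consonants).
Inserting the epenthetic vowel yields /θ/ → /θʊ/.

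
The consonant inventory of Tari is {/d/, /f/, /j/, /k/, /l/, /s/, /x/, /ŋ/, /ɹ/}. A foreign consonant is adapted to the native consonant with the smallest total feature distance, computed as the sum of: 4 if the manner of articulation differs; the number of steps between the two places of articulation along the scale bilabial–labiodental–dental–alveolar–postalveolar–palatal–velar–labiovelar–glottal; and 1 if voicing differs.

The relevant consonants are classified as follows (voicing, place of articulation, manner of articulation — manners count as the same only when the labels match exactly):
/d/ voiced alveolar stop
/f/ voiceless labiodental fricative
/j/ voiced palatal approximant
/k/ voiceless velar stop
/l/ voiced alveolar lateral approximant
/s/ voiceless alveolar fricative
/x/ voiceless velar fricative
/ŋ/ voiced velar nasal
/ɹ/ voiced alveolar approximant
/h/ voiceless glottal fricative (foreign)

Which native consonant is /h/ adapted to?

/x/ is closest: same manner (fricative), place distance 2 (glottal→velar), same voicing; total 2. Next closest is /s/ at distance 5.

x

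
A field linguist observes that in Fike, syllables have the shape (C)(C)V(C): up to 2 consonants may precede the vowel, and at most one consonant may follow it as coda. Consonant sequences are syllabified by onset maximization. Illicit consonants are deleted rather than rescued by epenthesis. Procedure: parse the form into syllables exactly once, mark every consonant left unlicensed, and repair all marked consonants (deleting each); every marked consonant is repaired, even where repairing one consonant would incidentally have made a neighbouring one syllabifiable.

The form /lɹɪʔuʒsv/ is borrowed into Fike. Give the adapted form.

lɹɪʔuʒ

Under (C)(C)V(C), the unsyllabifiable consonants are /s/, /v/ (at most one coda consonant is licensed; onsets may contain at most 2 consonants).
Deletion applies to /s/, /v/.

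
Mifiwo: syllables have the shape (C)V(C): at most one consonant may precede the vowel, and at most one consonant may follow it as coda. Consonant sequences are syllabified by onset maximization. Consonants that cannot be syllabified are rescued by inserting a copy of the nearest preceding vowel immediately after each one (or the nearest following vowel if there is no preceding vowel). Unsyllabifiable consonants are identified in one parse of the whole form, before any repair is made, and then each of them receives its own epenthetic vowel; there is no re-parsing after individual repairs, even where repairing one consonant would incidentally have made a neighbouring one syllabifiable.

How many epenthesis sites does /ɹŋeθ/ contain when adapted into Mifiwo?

1

The unsyllabifiable consonants are /ɹ/; each receives one epenthetic vowel.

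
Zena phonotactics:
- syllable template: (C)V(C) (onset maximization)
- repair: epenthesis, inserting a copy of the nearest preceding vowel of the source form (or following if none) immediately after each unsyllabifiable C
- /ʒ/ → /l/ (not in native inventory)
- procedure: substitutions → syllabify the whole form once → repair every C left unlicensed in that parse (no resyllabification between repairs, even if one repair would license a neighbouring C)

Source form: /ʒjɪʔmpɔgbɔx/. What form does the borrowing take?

Substitution: /ʒ/ → /l/, giving /ljɪʔmpɔgbɔx/.
Under (C)V(C), the unsyllabifiable consonants are /l/, /m/ (at most one coda consonant is licensed; onsets are limited to one consonant).
Inserting the epenthetic vowel yields /l/ → /lɪ/, /m/ → /mɪ/.

lɪjɪʔmɪpɔgbɔx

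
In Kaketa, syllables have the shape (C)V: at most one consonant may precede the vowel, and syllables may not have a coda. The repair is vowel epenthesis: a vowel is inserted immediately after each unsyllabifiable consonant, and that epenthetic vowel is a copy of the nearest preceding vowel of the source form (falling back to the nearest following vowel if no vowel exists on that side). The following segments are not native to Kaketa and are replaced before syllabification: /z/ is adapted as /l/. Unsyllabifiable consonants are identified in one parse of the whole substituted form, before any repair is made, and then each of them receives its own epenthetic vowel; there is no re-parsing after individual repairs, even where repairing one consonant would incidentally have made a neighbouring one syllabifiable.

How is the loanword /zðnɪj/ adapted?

Substitution: /z/ → /l/, giving /lðnɪj/.
The consonants /l/, /ð/, /j/ cannot be parsed into a legal (C)V syllable (no codas are permitted; onsets are limited to one consonant).
Inserting the epenthetic vowel yields /l/ → /lɪ/, /ð/ → /ðɪ/, /j/ → /jɪ/.

lɪðɪnɪjɪ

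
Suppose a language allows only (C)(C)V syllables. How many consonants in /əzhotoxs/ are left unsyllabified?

2

The consonants /x/, /s/ cannot be parsed into a legal (C)(C)V syllable (no codas are permitted; onsets may contain at most 2 consonants).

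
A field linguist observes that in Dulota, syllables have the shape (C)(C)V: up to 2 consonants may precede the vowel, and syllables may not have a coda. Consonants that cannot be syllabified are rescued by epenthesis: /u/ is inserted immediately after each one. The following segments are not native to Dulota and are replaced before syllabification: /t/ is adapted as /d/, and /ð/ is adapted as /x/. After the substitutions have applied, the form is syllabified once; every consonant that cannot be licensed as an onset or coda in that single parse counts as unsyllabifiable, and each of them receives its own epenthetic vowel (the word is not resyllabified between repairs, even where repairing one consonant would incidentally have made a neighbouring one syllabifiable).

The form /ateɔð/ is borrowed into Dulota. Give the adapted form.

Substitution: /t/ → /d/, /ð/ → /x/, giving /adeɔx/.
The consonants /x/ cannot be parsed into a legal (C)(C)V syllable (no codas are permitted; onsets may contain at most 2 consonants).
Epenthesis after each stranded consonant: /x/ → /xu/.

adeɔxu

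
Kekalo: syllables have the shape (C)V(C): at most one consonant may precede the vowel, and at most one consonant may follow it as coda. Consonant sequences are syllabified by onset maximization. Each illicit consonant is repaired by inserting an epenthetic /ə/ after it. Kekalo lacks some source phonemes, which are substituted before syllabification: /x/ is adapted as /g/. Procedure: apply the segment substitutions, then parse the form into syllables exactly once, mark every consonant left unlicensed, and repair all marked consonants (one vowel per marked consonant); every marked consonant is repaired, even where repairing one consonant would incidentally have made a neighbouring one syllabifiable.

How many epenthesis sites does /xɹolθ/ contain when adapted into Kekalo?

2

After substitution the input is /gɹolθ/.
The unsyllabifiable consonants are /g/, /θ/; each receives one epenthetic vowel.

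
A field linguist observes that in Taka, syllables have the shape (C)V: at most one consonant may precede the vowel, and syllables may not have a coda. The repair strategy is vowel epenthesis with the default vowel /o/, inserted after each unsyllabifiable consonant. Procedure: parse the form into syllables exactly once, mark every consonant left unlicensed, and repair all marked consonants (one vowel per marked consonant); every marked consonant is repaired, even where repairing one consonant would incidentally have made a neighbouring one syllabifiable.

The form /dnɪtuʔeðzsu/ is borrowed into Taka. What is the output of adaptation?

Syllabifying with onset maximization leaves /d/, /ð/, /z/ stranded (no codas are permitted; onsets are limited to one consonant).
Each unlicensed consonant becomes the onset of a new syllable: /d/ → /do/, /ð/ → /ðo/, /z/ → /zo/.

donɪtuʔeðozosu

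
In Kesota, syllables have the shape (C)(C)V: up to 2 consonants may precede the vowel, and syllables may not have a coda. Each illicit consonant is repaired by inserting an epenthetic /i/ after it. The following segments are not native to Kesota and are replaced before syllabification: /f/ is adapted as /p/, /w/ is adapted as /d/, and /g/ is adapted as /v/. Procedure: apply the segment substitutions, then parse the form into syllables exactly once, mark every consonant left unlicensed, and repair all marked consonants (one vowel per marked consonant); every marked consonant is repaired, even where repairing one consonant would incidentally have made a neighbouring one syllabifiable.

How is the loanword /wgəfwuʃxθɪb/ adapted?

Substitution: /w/ → /d/, /g/ → /v/, /f/ → /p/, giving /dvəpduʃxθɪb/.
The consonants /ʃ/, /b/ cannot be parsed into a legal (C)(C)V syllable (no codas are permitted; onsets may contain at most 2 consonants).
Epenthesis after each stranded consonant: /ʃ/ → /ʃi/, /b/ → /bi/.

dvəpduʃixθɪbi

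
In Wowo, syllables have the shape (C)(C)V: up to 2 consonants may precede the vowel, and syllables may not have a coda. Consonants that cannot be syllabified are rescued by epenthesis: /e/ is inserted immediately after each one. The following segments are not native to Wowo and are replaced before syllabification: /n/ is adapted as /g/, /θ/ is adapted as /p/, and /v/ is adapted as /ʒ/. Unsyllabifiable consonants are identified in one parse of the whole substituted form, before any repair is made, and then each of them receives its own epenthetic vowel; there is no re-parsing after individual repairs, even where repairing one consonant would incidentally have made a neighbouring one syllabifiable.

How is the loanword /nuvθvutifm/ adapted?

Substitution: /n/ → /g/, /v/ → /ʒ/, /θ/ → /p/, giving /guʒpʒutifm/.
The consonants /ʒ/, /f/, /m/ cannot be parsed into a legal (C)(C)V syllable (no codas are permitted; onsets may contain at most 2 consonants).
Inserting the epenthetic vowel yields /ʒ/ → /ʒe/, /f/ → /fe/, /m/ → /me/.

guʒepʒutifeme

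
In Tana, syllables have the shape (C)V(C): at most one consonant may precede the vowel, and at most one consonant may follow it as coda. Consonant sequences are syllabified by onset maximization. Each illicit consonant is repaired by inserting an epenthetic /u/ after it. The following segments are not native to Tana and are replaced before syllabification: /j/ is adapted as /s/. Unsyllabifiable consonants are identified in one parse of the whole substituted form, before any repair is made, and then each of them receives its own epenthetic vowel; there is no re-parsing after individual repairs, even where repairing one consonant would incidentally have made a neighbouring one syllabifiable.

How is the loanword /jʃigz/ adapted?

Substitution: /j/ → /s/, giving /sʃigz/.
Under (C)V(C), the unsyllabifiable consonants are /s/, /z/ (at most one coda consonant is licensed; onsets are limited to one consonant).
Epenthesis after each stranded consonant: /s/ → /su/, /z/ → /zu/.

suʃigzu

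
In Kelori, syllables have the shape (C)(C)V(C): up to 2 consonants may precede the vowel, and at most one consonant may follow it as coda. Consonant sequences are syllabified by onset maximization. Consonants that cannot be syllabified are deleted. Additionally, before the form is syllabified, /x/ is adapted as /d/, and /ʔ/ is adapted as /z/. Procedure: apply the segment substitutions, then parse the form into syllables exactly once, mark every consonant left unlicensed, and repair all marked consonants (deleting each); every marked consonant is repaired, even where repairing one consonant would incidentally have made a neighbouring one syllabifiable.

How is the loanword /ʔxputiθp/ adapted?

Substitution: /ʔ/ → /z/, /x/ → /d/, giving /zdputiθp/.
The consonants /z/, /p/ cannot be parsed into a legal (C)(C)V(C) syllable (at most one coda consonant is licensed; onsets may contain at most 2 consonants).
Deletion applies to /z/, /p/.

dputiθ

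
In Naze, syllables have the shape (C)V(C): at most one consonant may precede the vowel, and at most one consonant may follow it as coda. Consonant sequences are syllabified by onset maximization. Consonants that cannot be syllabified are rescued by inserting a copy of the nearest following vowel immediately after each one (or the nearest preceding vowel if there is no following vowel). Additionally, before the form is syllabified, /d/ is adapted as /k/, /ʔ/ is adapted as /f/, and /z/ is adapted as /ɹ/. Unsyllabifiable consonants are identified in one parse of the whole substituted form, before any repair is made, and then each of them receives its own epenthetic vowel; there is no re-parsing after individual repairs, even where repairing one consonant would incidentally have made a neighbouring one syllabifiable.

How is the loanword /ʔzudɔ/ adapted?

Substitution: /ʔ/ → /f/, /z/ → /ɹ/, /d/ → /k/, giving /fɹukɔ/.
The consonants /f/ cannot be parsed into a legal (C)V(C) syllable (at most one coda consonant is licensed; onsets are limited to one consonant).
Epenthesis after each stranded consonant: /f/ → /fu/.

fuɹukɔ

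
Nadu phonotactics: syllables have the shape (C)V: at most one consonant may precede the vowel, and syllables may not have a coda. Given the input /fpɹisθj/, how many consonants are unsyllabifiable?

The consonants /f/, /p/, /s/, /θ/, /j/ cannot be parsed into a legal (C)V syllable (no codas are permitted; onsets are limited to one consonant).

5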